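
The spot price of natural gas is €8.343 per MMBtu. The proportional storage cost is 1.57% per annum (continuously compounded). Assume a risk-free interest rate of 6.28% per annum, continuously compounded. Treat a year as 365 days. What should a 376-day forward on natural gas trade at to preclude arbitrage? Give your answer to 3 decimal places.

Net carry = r + u − y = 0.0628 + 0.0157 − 0.0000 = 0.0785
F = S·e^((r+u−y)T) = 8.343 · e^(0.0785 × 376/365) = 8.343 · e^0.080866
= 8.343 × 1.084226 = €9.046 per MMBtu

€9.046 per MMBtu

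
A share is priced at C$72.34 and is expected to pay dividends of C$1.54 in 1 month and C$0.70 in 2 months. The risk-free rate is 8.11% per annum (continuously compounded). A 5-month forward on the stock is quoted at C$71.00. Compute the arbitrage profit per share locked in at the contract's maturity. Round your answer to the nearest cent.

PV(dividends) I = 1.54·e^(−0.0811·1/12) + 0.70·e^(−0.0811·2/12) = 2.2202
Fair forward F* = (S − I)·e^(rT) = (72.34 − 2.2202)·e^0.033792 = 70.1198 × 1.034369 = 72.5297
Market C$71.00 < fair 72.5297: forward underpriced → reverse cash-and-carry (short the stock, invest proceeds at r, pay the dividends, go long the forward).
Profit at T = |F_mkt − F*| = |71.00 − 72.5297| = C$1.53 per share

C$1.53 per share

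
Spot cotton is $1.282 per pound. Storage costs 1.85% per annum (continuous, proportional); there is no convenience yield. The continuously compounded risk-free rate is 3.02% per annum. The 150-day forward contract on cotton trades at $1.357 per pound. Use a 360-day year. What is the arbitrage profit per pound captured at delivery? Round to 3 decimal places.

$0.049 per pound

Fair forward: F* = S·e^(carry·T), with carry = (r + u) = 0.0302 + 0.0185 = 0.0487
F* = 1.282 · e^(0.0487 × 150/360) = 1.282 · e^0.020292 = 1.282 × 1.020499 = $1.3083
Market $1.357 > fair $1.3083: forward overpriced → cash-and-carry (buy spot, short the forward).
At maturity, profit = |F_mkt − F*| = |1.357 − 1.3083| = $0.049 per pound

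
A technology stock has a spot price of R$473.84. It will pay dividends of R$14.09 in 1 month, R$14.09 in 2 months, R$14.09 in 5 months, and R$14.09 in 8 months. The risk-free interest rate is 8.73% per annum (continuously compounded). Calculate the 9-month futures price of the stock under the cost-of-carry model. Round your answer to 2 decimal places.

PV(dividends) I = 14.09·e^(−0.0873·1/12) + 14.09·e^(−0.0873·2/12) + 14.09·e^(−0.0873·5/12) + 14.09·e^(−0.0873·8/12)
I = 13.9879 + 13.8865 + 13.5867 + 13.2934 = 54.7545
F = (S − I)·e^(rT) = (473.84 − 54.7545) · e^(0.0873·9/12)
= 419.0855 · e^0.065475 = 419.0855 × 1.067666 = R$447.44

R$447.44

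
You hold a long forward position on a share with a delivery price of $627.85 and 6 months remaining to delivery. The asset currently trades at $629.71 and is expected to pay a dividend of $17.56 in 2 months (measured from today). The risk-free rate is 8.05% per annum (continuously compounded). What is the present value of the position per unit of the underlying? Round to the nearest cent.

$9.30

PV(remaining dividends) I = 17.56·e^(−0.0805·2/12) = 17.3260
Current forward F = (S − I)·e^(rT) = (629.71 − 17.3260)·e^(0.0805·6/12) = 612.3840 × 1.041071 = 637.5352
Value (long) = (F − K)·e^(−rT) = (637.5352 − 627.85) × 0.960549 = 9.3031
Value = $9.30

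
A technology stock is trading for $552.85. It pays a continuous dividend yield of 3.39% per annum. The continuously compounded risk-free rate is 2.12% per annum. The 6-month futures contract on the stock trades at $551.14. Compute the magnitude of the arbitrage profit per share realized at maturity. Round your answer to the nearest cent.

$1.79 per share

Fair futures: F* = S·e^(carry·T), with carry = (r − q) = 0.0212 − 0.0339 = -0.0127
F* = 552.85 · e^(-0.0127 × 6/12) = 552.85 · e^-0.006350 = 552.85 × 0.993670 = $549.3505
Market $551.14 > fair $549.3505: forward overpriced → cash-and-carry (buy spot, short the forward).
At maturity, profit = |F_mkt − F*| = |551.14 − 549.3505| = $1.79 per share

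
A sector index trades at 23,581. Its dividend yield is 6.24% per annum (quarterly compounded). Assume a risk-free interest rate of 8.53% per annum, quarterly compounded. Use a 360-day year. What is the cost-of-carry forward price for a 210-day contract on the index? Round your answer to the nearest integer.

F = S · (1+r/4)^(4T) / (1+q/4)^(4T)
= 23581 × 1.050467 / 1.036779 = 23581 × 1.013202
F = 23,892

23,892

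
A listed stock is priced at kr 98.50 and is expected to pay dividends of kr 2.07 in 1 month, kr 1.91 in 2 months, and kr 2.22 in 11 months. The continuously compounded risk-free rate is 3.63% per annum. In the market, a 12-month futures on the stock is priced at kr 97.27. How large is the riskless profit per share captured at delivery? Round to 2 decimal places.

PV(dividends) I = 2.07·e^(−0.0363·1/12) + 1.91·e^(−0.0363·2/12) + 2.22·e^(−0.0363·11/12) = 6.1096
Fair futures F* = (S − I)·e^(rT) = (98.50 − 6.1096)·e^0.036300 = 92.3904 × 1.036967 = 95.8058
Market kr 97.27 > fair 95.8058: forward overpriced → cash-and-carry (borrow at r, buy the stock and collect the dividends, short the forward).
Profit at T = |F_mkt − F*| = |97.27 − 95.8058| = kr 1.46 per share

kr 1.46 per share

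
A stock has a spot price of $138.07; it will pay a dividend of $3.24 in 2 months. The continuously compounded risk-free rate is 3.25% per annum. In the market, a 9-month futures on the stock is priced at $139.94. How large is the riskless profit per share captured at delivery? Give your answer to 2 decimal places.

$1.77 per share

PV(dividends) I = 3.24·e^(−0.0325·2/12) = 3.2225
Fair futures F* = (S − I)·e^(rT) = (138.07 − 3.2225)·e^0.024375 = 134.8475 × 1.024674 = 138.1747
Market $139.94 > fair 138.1747: forward overpriced → cash-and-carry (borrow at r, buy the stock and collect the dividends, short the forward).
Profit at T = |F_mkt − F*| = |139.94 − 138.1747| = $1.77 per share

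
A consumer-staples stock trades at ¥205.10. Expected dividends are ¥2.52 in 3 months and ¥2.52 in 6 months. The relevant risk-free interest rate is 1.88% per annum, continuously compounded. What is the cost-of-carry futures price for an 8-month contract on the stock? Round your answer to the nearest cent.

PV(dividends) I = 2.52·e^(−0.0188·3/12) + 2.52·e^(−0.0188·6/12)
I = 2.5082 + 2.4964 = 5.0046
F = (S − I)·e^(rT) = (205.10 − 5.0046) · e^(0.0188·8/12)
= 200.0954 · e^0.012533 = 200.0954 × 1.012612 = ¥202.62

¥202.62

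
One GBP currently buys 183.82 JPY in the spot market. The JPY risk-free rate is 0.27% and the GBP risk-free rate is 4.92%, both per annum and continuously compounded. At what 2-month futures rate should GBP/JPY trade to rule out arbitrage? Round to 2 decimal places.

182.40

F = S·e^((r_JPY − r_GBP)T) = 183.82 · e^((0.0027 − 0.0492) × 2/12)
= 183.82 · e^-0.007750 = 183.82 × 0.992280
F = 182.40 JPY per GBP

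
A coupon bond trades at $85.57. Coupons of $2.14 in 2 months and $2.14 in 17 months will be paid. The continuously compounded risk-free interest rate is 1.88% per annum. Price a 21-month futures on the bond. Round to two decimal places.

PV(coupons) I = 2.14·e^(−0.0188·2/12) + 2.14·e^(−0.0188·17/12)
I = 2.1333 + 2.0838 = 4.2171
F = (S − I)·e^(rT) = (85.57 − 4.2171) · e^(0.0188·21/12)
= 81.3529 · e^0.032900 = 81.3529 × 1.033447 = $84.07

$84.07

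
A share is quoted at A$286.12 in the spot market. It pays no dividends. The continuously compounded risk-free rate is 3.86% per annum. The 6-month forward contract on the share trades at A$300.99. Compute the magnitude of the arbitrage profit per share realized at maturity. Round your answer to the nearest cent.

Fair forward: F* = S·e^(carry·T), with carry = r = 0.0386
F* = 286.12 · e^(0.0386 × 6/12) = 286.12 · e^0.019300 = 286.12 × 1.019487 = A$291.6956
Market A$300.99 > fair A$291.6956: forward overpriced → cash-and-carry (buy spot, short the forward).
At maturity, profit = |F_mkt − F*| = |300.99 − 291.6956| = A$9.29 per share

A$9.29 per share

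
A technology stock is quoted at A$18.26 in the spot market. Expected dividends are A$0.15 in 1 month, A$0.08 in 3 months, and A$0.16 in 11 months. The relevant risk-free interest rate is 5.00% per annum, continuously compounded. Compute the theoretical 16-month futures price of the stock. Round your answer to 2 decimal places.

PV(dividends) I = 0.15·e^(−0.0500·1/12) + 0.08·e^(−0.0500·3/12) + 0.16·e^(−0.0500·11/12)
I = 0.1494 + 0.0790 + 0.1528 = 0.3812
F = (S − I)·e^(rT) = (18.26 − 0.3812) · e^(0.0500·16/12)
= 17.8788 · e^0.066667 = 17.8788 × 1.068939 = A$19.11

A$19.11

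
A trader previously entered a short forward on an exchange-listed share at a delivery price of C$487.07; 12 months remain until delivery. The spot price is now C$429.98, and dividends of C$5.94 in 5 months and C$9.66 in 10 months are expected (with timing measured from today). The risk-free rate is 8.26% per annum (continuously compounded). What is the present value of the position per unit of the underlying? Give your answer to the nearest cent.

C$33.23

PV(remaining dividends) I = 5.94·e^(−0.0826·5/12) + 9.66·e^(−0.0826·10/12) = 14.7565
Current forward F = (S − I)·e^(rT) = (429.98 − 14.7565)·e^(0.0826·12/12) = 415.2235 × 1.086107 = 450.9771
Value (long) = (F − K)·e^(−rT) = (450.9771 − 487.07) × 0.920719 = -33.2314
Short position value = −(long value) = C$33.23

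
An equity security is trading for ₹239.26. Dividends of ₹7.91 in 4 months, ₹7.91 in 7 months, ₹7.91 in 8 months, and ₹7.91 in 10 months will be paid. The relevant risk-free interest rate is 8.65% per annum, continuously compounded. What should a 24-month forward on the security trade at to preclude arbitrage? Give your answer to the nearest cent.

₹248.74

PV(dividends) I = 7.91·e^(−0.0865·4/12) + 7.91·e^(−0.0865·7/12) + 7.91·e^(−0.0865·8/12) + 7.91·e^(−0.0865·10/12)
I = 7.6852 + 7.5208 + 7.4668 + 7.3599 = 30.0327
F = (S − I)·e^(rT) = (239.26 − 30.0327) · e^(0.0865·24/12)
= 209.2273 · e^0.173000 = 209.2273 × 1.188866 = ₹248.74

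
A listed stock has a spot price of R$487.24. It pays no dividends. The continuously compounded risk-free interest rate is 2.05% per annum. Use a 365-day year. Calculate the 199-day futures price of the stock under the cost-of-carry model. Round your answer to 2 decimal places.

R$492.72

F = S·e^(rT) = 487.24 · e^(0.0205 × 199/365)
= 487.24 · e^0.011177 = 487.24 × 1.011240
F = R$492.72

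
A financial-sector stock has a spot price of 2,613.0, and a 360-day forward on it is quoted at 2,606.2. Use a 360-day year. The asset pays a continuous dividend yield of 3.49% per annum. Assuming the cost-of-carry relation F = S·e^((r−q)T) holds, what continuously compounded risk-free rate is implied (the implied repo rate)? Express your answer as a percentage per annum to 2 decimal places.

3.23%

From F = S·e^((r−q)T): (r − q) = ln(F/S)/T
ln(2606.2/2613.0) = ln(0.997398) = -0.002605
(r − q) = -0.002605 / (360/360) = -0.002605
r = ln(F/S)/T + q = -0.002605 + 0.0349 = 0.032295
r = 3.23%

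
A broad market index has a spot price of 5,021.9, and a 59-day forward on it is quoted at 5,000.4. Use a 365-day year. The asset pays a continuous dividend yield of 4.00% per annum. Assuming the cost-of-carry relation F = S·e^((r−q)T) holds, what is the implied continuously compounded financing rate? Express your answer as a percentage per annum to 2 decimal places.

From F = S·e^((r−q)T): (r − q) = ln(F/S)/T
ln(5000.4/5021.9) = ln(0.995719) = -0.004290
(r − q) = -0.004290 / (59/365) = -0.026540
r = ln(F/S)/T + q = -0.026540 + 0.0400 = 0.013460
r = 1.35%

1.35%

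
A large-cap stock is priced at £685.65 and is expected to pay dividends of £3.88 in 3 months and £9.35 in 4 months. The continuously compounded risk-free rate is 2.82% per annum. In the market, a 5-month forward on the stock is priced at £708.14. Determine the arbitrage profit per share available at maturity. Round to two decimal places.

PV(dividends) I = 3.88·e^(−0.0282·3/12) + 9.35·e^(−0.0282·4/12) = 13.1153
Fair forward F* = (S − I)·e^(rT) = (685.65 − 13.1153)·e^0.011750 = 672.5347 × 1.011819 = 680.4834
Market £708.14 > fair 680.4834: forward overpriced → cash-and-carry (borrow at r, buy the stock and collect the dividends, short the forward).
Profit at T = |F_mkt − F*| = |708.14 − 680.4834| = £27.66 per share

£27.66 per share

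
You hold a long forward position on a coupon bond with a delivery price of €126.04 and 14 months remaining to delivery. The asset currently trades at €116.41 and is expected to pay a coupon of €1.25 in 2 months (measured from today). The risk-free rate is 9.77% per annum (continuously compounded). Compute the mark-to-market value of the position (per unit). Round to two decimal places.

PV(remaining coupons) I = 1.25·e^(−0.0977·2/12) = 1.2298
Current forward F = (S − I)·e^(rT) = (116.41 − 1.2298)·e^(0.0977·14/12) = 115.1802 × 1.120733 = 129.0863
Value (long) = (F − K)·e^(−rT) = (129.0863 − 126.04) × 0.892273 = 2.7181
Value = €2.72

€2.72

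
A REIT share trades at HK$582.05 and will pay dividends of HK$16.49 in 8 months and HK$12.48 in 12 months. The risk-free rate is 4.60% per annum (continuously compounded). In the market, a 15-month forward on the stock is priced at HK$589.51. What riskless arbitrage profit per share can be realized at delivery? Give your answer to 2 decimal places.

HK$2.57 per share

PV(dividends) I = 16.49·e^(−0.0460·8/12) + 12.48·e^(−0.0460·12/12) = 27.9109
Fair forward F* = (S − I)·e^(rT) = (582.05 − 27.9109)·e^0.057500 = 554.1391 × 1.059185 = 586.9358
Market HK$589.51 > fair 586.9358: forward overpriced → cash-and-carry (borrow at r, buy the stock and collect the dividends, short the forward).
Profit at T = |F_mkt − F*| = |589.51 − 586.9358| = HK$2.57 per share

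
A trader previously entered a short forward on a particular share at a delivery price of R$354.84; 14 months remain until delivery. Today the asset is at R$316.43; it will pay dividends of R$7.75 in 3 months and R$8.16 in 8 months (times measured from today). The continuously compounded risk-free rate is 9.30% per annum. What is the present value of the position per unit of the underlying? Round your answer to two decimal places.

PV(remaining dividends) I = 7.75·e^(−0.0930·3/12) + 8.16·e^(−0.0930·8/12) = 15.2413
Current forward F = (S − I)·e^(rT) = (316.43 − 15.2413)·e^(0.0930·14/12) = 301.1887 × 1.114605 = 335.7064
Value (long) = (F − K)·e^(−rT) = (335.7064 − 354.84) × 0.897179 = -17.1663
Short position value = −(long value) = R$17.17

R$17.17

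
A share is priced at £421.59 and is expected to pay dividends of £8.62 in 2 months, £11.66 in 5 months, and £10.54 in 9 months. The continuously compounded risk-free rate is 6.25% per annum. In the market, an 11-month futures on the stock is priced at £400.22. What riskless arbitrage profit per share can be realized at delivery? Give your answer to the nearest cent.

PV(dividends) I = 8.62·e^(−0.0625·2/12) + 11.66·e^(−0.0625·5/12) + 10.54·e^(−0.0625·9/12) = 29.9483
Fair futures F* = (S − I)·e^(rT) = (421.59 − 29.9483)·e^0.057292 = 391.6417 × 1.058965 = 414.7349
Market £400.22 < fair 414.7349: forward underpriced → reverse cash-and-carry (short the stock, invest proceeds at r, pay the dividends, go long the forward).
Profit at T = |F_mkt − F*| = |400.22 − 414.7349| = £14.51 per share

£14.51 per share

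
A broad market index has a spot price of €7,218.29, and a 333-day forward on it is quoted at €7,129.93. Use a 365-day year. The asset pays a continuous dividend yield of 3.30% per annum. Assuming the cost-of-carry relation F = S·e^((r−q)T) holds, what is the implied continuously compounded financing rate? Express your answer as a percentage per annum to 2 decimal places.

1.95%

From F = S·e^((r−q)T): (r − q) = ln(F/S)/T
ln(7129.93/7218.29) = ln(0.987759) = -0.012317
(r − q) = -0.012317 / (333/365) = -0.013501
r = ln(F/S)/T + q = -0.013501 + 0.0330 = 0.019499
r = 1.95%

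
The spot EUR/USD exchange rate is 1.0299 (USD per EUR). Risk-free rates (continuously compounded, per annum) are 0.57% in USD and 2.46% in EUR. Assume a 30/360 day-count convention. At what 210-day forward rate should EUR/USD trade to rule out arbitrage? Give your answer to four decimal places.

F = S·e^((r_USD − r_EUR)T) = 1.0299 · e^((0.0057 − 0.0246) × 210/360)
= 1.0299 · e^-0.011025 = 1.0299 × 0.989036
F = 1.0186 USD per EUR

1.0186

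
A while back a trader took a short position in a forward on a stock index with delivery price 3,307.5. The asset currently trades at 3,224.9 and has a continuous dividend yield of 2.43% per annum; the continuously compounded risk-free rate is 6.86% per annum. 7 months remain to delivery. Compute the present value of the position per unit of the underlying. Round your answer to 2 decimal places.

Current fair forward for the remaining 7 months: F = S·e^((r − q)·T), (r − q) = 0.0686 − 0.0243 = 0.0443
F = 3224.9 · e^(0.0443 × 7/12) = 3224.9 × 1.02617846 = 3309.3229
Value of long forward = (F − K)·e^(−rT) = (3309.3229 − 3307.5) · e^(−0.0686·7/12)
= 1.8229 × 0.96077343 = 1.75
Short position value = −(long value) = -1.75

-1.75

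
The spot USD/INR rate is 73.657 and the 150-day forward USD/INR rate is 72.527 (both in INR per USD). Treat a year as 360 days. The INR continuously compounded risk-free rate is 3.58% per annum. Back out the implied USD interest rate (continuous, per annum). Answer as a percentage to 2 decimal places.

F = S·e^((r_INR − r_USD)T) ⇒ r_USD = r_INR − ln(F/S)/T
ln(72.527/73.657) = -0.015460; /(150/360) = -0.037104
r_USD = 0.0358 + 0.037104 = 0.072904
r_USD = 7.29%

7.29%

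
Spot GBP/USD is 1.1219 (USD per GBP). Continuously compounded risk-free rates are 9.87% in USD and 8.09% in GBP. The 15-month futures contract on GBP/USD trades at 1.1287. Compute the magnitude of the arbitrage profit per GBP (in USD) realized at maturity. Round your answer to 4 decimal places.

Fair futures: F* = S·e^(carry·T), with carry = (r_USD − r_GBP) = 0.0987 − 0.0809 = 0.0178
F* = 1.1219 · e^(0.0178 × 15/12) = 1.1219 · e^0.022250 = 1.1219 × 1.022499 = 1.1471
Market 1.1287 < fair 1.1471: forward underpriced → reverse cash-and-carry (short spot, go long the forward).
At maturity, profit = |F_mkt − F*| = |1.1287 − 1.1471| = 0.0184 per GBP (in USD)

0.0184 per GBP (in USD)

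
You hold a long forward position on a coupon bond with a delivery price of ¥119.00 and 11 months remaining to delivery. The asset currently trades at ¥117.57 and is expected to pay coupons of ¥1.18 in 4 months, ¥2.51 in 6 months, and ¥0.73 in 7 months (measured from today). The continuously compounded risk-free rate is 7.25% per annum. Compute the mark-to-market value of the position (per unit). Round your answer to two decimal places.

PV(remaining coupons) I = 1.18·e^(−0.0725·4/12) + 2.51·e^(−0.0725·6/12) + 0.73·e^(−0.0725·7/12) = 4.2722
Current forward F = (S − I)·e^(rT) = (117.57 − 4.2722)·e^(0.0725·11/12) = 113.2978 × 1.068716 = 121.0832
Value (long) = (F − K)·e^(−rT) = (121.0832 − 119.00) × 0.935702 = 1.9493
Value = ¥1.95

¥1.95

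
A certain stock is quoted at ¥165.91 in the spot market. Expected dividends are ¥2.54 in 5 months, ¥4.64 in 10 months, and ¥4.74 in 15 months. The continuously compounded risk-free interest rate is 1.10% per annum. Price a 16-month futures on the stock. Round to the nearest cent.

PV(dividends) I = 2.54·e^(−0.0110·5/12) + 4.64·e^(−0.0110·10/12) + 4.74·e^(−0.0110·15/12)
I = 2.5284 + 4.5977 + 4.6753 = 11.8014
F = (S − I)·e^(rT) = (165.91 − 11.8014) · e^(0.0110·16/12)
= 154.1086 · e^0.014667 = 154.1086 × 1.014775 = ¥156.39

¥156.39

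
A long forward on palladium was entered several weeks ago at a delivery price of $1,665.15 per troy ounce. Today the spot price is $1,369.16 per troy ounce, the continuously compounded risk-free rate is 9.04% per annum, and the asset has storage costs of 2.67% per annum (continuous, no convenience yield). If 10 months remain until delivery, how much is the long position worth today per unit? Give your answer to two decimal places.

-$144.35 per troy ounce

Current fair forward for the remaining 10 months: F = S·e^((r + u)·T), (r + u) = 0.0904 + 0.0267 = 0.1171
F = 1369.16 · e^(0.1171 × 10/12) = 1369.16 × 1.10250331 = 1509.5034
Value of long forward = (F − K)·e^(−rT) = (1509.5034 − 1665.15) · e^(−0.0904·10/12)
= -155.6466 × 0.92743429 = -144.35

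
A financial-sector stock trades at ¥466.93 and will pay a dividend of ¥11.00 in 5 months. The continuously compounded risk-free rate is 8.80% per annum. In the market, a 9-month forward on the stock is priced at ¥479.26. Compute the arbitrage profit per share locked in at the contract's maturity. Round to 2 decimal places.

¥8.20 per share

PV(dividends) I = 11.00·e^(−0.0880·5/12) = 10.6040
Fair forward F* = (S − I)·e^(rT) = (466.93 − 10.6040)·e^0.066000 = 456.3260 × 1.068227 = 487.4598
Market ¥479.26 < fair 487.4598: forward underpriced → reverse cash-and-carry (short the stock, invest proceeds at r, pay the dividends, go long the forward).
Profit at T = |F_mkt − F*| = |479.26 − 487.4598| = ¥8.20 per share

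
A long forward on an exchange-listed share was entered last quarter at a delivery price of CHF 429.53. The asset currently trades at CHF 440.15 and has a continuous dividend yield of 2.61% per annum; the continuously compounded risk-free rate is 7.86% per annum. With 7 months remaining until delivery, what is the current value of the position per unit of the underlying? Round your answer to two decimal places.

Current fair forward for the remaining 7 months: F = S·e^((r − q)·T), (r − q) = 0.0786 − 0.0261 = 0.0525
F = 440.15 · e^(0.0525 × 7/12) = 440.15 × 1.031099 = 453.8382
Value of long forward = (F − K)·e^(−rT) = (453.8382 − 429.53) · e^(−0.0786·7/12)
= 24.3082 × 0.955185 = 23.22

CHF 23.22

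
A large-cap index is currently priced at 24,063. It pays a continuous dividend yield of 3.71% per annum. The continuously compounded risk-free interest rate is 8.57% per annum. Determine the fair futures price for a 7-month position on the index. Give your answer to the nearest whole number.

F = S·e^((r − q)T) = 24063 · e^((0.0857 − 0.0371) × 7/12)
= 24063 · e^0.028350 = 24063 × 1.028756
F = 24,755

24,755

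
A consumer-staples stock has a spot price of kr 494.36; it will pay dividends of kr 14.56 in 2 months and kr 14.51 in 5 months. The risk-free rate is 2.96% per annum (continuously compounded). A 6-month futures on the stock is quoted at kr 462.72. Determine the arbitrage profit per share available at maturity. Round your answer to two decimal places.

kr 9.76 per share

PV(dividends) I = 14.56·e^(−0.0296·2/12) + 14.51·e^(−0.0296·5/12) = 28.8205
Fair futures F* = (S − I)·e^(rT) = (494.36 − 28.8205)·e^0.014800 = 465.5395 × 1.014910 = 472.4807
Market kr 462.72 < fair 472.4807: forward underpriced → reverse cash-and-carry (short the stock, invest proceeds at r, pay the dividends, go long the forward).
Profit at T = |F_mkt − F*| = |462.72 − 472.4807| = kr 9.76 per share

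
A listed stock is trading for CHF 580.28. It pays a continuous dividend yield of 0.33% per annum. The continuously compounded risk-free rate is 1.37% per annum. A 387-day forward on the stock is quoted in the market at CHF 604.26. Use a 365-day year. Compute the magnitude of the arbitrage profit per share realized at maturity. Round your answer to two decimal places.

Fair forward: F* = S·e^(carry·T), with carry = (r − q) = 0.0137 − 0.0033 = 0.0104
F* = 580.28 · e^(0.0104 × 387/365) = 580.28 · e^0.011027 = 580.28 × 1.011088 = CHF 586.7141
Market CHF 604.26 > fair CHF 586.7141: forward overpriced → cash-and-carry (buy spot, short the forward).
At maturity, profit = |F_mkt − F*| = |604.26 − 586.7141| = CHF 17.55 per share

CHF 17.55 per share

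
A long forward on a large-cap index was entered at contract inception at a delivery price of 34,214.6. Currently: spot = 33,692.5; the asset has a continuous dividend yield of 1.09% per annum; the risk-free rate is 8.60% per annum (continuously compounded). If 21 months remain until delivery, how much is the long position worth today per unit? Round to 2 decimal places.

Current fair forward for the remaining 21 months: F = S·e^((r − q)·T), (r − q) = 0.0860 − 0.0109 = 0.0751
F = 33692.5 · e^(0.0751 × 21/12) = 33692.5 × 1.14045237 = 38424.6915
Value of long forward = (F − K)·e^(−rT) = (38424.6915 − 34214.6) · e^(−0.0860·21/12)
= 4210.0915 × 0.86027773 = 3621.85

3621.85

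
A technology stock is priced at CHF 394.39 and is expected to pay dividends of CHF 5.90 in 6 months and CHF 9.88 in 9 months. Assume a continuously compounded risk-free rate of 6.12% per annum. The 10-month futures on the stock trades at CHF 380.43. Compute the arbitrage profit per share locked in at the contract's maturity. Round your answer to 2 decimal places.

PV(dividends) I = 5.90·e^(−0.0612·6/12) + 9.88·e^(−0.0612·9/12) = 15.1590
Fair futures F* = (S − I)·e^(rT) = (394.39 − 15.1590)·e^0.051000 = 379.2310 × 1.052323 = 399.0735
Market CHF 380.43 < fair 399.0735: forward underpriced → reverse cash-and-carry (short the stock, invest proceeds at r, pay the dividends, go long the forward).
Profit at T = |F_mkt − F*| = |380.43 − 399.0735| = CHF 18.64 per share

CHF 18.64 per share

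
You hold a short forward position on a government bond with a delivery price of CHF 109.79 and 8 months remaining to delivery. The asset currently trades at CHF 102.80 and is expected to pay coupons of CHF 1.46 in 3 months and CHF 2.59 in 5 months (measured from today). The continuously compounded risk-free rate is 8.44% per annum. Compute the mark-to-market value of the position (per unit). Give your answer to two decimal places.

PV(remaining coupons) I = 1.46·e^(−0.0844·3/12) + 2.59·e^(−0.0844·5/12) = 3.9300
Current forward F = (S − I)·e^(rT) = (102.80 − 3.9300)·e^(0.0844·8/12) = 98.8700 × 1.057880 = 104.5926
Value (long) = (F − K)·e^(−rT) = (104.5926 − 109.79) × 0.945287 = -4.9130
Short position value = −(long value) = CHF 4.91

CHF 4.91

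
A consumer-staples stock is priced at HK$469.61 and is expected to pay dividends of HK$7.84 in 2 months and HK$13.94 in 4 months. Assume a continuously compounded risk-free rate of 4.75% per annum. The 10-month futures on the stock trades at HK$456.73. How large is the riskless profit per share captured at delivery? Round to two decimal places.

HK$9.47 per share

PV(dividends) I = 7.84·e^(−0.0475·2/12) + 13.94·e^(−0.0475·4/12) = 21.4992
Fair futures F* = (S − I)·e^(rT) = (469.61 − 21.4992)·e^0.039583 = 448.1108 × 1.040377 = 466.2042
Market HK$456.73 < fair 466.2042: forward underpriced → reverse cash-and-carry (short the stock, invest proceeds at r, pay the dividends, go long the forward).
Profit at T = |F_mkt − F*| = |456.73 − 466.2042| = HK$9.47 per share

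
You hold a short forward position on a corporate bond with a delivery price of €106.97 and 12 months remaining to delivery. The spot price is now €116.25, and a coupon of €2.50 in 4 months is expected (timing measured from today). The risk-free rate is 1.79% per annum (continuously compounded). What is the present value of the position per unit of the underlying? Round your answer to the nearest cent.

-€8.69

PV(remaining coupons) I = 2.50·e^(−0.0179·4/12) = 2.4851
Current forward F = (S − I)·e^(rT) = (116.25 − 2.4851)·e^(0.0179·12/12) = 113.7649 × 1.018061 = 115.8196
Value (long) = (F − K)·e^(−rT) = (115.8196 − 106.97) × 0.982259 = 8.6926
Short position value = −(long value) = -€8.69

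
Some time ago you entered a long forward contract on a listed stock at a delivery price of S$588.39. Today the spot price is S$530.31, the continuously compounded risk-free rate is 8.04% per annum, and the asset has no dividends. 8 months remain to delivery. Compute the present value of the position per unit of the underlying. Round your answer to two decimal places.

-S$27.37

Current fair forward for the remaining 8 months: F = S·e^(r·T), r = 0.0804
F = 530.31 · e^(0.0804 × 8/12) = 530.31 × 1.055062 = 559.5099
Value of long forward = (F − K)·e^(−rT) = (559.5099 − 588.39) · e^(−0.0804·8/12)
= -28.8801 × 0.947811 = -27.37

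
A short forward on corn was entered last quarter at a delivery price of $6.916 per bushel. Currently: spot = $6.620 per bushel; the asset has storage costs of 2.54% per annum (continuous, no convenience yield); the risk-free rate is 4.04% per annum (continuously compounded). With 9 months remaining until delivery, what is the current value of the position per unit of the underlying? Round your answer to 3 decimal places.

Current fair forward for the remaining 9 months: F = S·e^((r + u)·T), (r + u) = 0.0404 + 0.0254 = 0.0658
F = 6.620 · e^(0.0658 × 9/12) = 6.620 × 1.050588 = 6.9549
Value of long forward = (F − K)·e^(−rT) = (6.9549 − 6.916) · e^(−0.0404·9/12)
= 0.0389 × 0.970154 = 0.038
Short position value = −(long value) = -$0.038

-$0.038 per bushel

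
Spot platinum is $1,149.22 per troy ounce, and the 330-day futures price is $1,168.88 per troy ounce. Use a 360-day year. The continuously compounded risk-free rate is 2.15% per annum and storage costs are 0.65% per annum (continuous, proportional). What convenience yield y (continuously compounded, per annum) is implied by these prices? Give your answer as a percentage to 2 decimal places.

F = S·e^((r+u−y)T) ⇒ (r+u−y) = ln(F/S)/T
ln(1168.88/1149.22) = 0.016963; /T ⇒ 0.018505
y = r + u − ln(F/S)/T = 0.0215 + 0.0065 − 0.018505 = 0.009495
y = 0.95%

0.95%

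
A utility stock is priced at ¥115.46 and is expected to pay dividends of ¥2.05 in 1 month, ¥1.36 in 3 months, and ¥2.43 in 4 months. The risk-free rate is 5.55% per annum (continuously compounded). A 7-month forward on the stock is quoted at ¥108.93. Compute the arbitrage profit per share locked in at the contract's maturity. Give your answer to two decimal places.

¥4.37 per share

PV(dividends) I = 2.05·e^(−0.0555·1/12) + 1.36·e^(−0.0555·3/12) + 2.43·e^(−0.0555·4/12) = 5.7673
Fair forward F* = (S − I)·e^(rT) = (115.46 − 5.7673)·e^0.032375 = 109.6927 × 1.032905 = 113.3021
Market ¥108.93 < fair 113.3021: forward underpriced → reverse cash-and-carry (short the stock, invest proceeds at r, pay the dividends, go long the forward).
Profit at T = |F_mkt − F*| = |108.93 − 113.3021| = ¥4.37 per share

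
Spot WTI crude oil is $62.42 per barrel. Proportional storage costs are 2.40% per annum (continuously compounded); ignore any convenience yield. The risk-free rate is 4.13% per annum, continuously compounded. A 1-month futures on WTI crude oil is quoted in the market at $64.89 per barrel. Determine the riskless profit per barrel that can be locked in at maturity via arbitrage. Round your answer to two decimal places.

Fair futures: F* = S·e^(carry·T), with carry = (r + u) = 0.0413 + 0.0240 = 0.0653
F* = 62.42 · e^(0.0653 × 1/12) = 62.42 · e^0.005442 = 62.42 × 1.005457 = $62.7606
Market $64.89 > fair $62.7606: forward overpriced → cash-and-carry (buy spot, short the forward).
At maturity, profit = |F_mkt − F*| = |64.89 − 62.7606| = $2.13 per barrel

$2.13 per barrel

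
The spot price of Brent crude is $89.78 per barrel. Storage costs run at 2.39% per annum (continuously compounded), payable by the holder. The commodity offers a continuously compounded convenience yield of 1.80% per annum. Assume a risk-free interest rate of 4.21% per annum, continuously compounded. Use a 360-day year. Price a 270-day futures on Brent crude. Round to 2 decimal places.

$93.07 per barrel

Net carry = r + u − y = 0.0421 + 0.0239 − 0.0180 = 0.0480
F = S·e^((r+u−y)T) = 89.78 · e^(0.0480 × 270/360) = 89.78 · e^0.036000
= 89.78 × 1.036656 = $93.07 per barrel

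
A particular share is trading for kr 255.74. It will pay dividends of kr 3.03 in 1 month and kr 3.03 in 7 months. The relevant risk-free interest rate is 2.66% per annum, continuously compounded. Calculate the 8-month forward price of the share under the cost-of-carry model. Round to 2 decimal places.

kr 254.20

PV(dividends) I = 3.03·e^(−0.0266·1/12) + 3.03·e^(−0.0266·7/12)
I = 3.0233 + 2.9833 = 6.0066
F = (S − I)·e^(rT) = (255.74 − 6.0066) · e^(0.0266·8/12)
= 249.7334 · e^0.017733 = 249.7334 × 1.017891 = kr 254.20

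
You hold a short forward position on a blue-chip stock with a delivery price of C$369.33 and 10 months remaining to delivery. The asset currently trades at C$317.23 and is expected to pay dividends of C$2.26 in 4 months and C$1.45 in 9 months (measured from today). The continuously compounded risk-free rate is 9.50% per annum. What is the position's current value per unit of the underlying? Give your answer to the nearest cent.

PV(remaining dividends) I = 2.26·e^(−0.0950·4/12) + 1.45·e^(−0.0950·9/12) = 3.5398
Current forward F = (S − I)·e^(rT) = (317.23 − 3.5398)·e^(0.0950·10/12) = 313.6902 × 1.082385 = 339.5336
Value (long) = (F − K)·e^(−rT) = (339.5336 − 369.33) × 0.923886 = -27.5285
Short position value = −(long value) = C$27.53

C$27.53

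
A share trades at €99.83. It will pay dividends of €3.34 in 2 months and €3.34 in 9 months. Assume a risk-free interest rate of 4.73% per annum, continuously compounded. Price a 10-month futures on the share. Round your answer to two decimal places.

PV(dividends) I = 3.34·e^(−0.0473·2/12) + 3.34·e^(−0.0473·9/12)
I = 3.3138 + 3.2236 = 6.5374
F = (S − I)·e^(rT) = (99.83 − 6.5374) · e^(0.0473·10/12)
= 93.2926 · e^0.039417 = 93.2926 × 1.040204 = €97.04

€97.04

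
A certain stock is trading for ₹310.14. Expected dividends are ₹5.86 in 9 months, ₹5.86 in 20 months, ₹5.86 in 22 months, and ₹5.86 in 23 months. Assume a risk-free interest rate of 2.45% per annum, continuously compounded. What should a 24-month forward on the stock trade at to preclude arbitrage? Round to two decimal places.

₹302.01

PV(dividends) I = 5.86·e^(−0.0245·9/12) + 5.86·e^(−0.0245·20/12) + 5.86·e^(−0.0245·22/12) + 5.86·e^(−0.0245·23/12)
I = 5.7533 + 5.6255 + 5.6026 + 5.5912 = 22.5726
F = (S − I)·e^(rT) = (310.14 − 22.5726) · e^(0.0245·24/12)
= 287.5674 · e^0.049000 = 287.5674 × 1.050220 = ₹302.01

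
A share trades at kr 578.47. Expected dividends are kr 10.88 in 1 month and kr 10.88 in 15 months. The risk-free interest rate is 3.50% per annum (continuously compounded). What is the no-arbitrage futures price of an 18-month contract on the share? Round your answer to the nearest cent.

kr 587.24

PV(dividends) I = 10.88·e^(−0.0350·1/12) + 10.88·e^(−0.0350·15/12)
I = 10.8483 + 10.4143 = 21.2626
F = (S − I)·e^(rT) = (578.47 − 21.2626) · e^(0.0350·18/12)
= 557.2074 · e^0.052500 = 557.2074 × 1.053903 = kr 587.24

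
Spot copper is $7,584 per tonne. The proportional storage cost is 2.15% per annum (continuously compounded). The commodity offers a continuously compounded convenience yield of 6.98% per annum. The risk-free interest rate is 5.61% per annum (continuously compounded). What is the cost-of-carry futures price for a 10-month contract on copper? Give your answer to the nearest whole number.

$7,633 per tonne

Net carry = r + u − y = 0.0561 + 0.0215 − 0.0698 = 0.0078
F = S·e^((r+u−y)T) = 7584 · e^(0.0078 × 10/12) = 7584 · e^0.006500
= 7584 × 1.006521 = $7,633 per tonne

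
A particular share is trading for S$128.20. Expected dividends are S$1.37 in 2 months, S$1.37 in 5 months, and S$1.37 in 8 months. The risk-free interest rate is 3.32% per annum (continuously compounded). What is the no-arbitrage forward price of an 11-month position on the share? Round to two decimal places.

PV(dividends) I = 1.37·e^(−0.0332·2/12) + 1.37·e^(−0.0332·5/12) + 1.37·e^(−0.0332·8/12)
I = 1.3624 + 1.3512 + 1.3400 = 4.0536
F = (S − I)·e^(rT) = (128.20 − 4.0536) · e^(0.0332·11/12)
= 124.1464 · e^0.030433 = 124.1464 × 1.030901 = S$127.98

S$127.98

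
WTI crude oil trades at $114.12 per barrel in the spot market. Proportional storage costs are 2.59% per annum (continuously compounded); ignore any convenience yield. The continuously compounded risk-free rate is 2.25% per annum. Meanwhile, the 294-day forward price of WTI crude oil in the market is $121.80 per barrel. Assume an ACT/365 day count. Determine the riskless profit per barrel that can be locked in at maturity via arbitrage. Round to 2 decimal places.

Fair forward: F* = S·e^(carry·T), with carry = (r + u) = 0.0225 + 0.0259 = 0.0484
F* = 114.12 · e^(0.0484 × 294/365) = 114.12 · e^0.038985 = 114.12 × 1.039755 = $118.6568
Market $121.80 > fair $118.6568: forward overpriced → cash-and-carry (buy spot, short the forward).
At maturity, profit = |F_mkt − F*| = |121.80 − 118.6568| = $3.14 per barrel

$3.14 per barrel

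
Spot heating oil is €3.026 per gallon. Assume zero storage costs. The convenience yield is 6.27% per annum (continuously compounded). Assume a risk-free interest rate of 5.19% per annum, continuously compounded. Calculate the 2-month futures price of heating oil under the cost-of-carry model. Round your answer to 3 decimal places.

€3.021 per gallon

Net carry = r + u − y = 0.0519 + 0.0000 − 0.0627 = -0.0108
F = S·e^((r+u−y)T) = 3.026 · e^(-0.0108 × 2/12) = 3.026 · e^-0.001800
= 3.026 × 0.998202 = €3.021 per gallon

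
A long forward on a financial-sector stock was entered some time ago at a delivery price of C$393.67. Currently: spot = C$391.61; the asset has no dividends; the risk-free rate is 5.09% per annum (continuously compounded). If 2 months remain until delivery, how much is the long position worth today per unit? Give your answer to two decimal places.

Current fair forward for the remaining 2 months: F = S·e^(r·T), r = 0.0509
F = 391.61 · e^(0.0509 × 2/12) = 391.61 × 1.008519 = 394.9461
Value of long forward = (F − K)·e^(−rT) = (394.9461 − 393.67) · e^(−0.0509·2/12)
= 1.2761 × 0.991553 = 1.27

C$1.27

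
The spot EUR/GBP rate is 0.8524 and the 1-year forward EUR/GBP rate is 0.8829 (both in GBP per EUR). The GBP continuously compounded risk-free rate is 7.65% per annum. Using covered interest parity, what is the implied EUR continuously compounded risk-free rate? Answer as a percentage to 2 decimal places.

4.13%

F = S·e^((r_GBP − r_EUR)T) ⇒ r_EUR = r_GBP − ln(F/S)/T
ln(0.8829/0.8524) = 0.035156; /(12/12) = 0.035156
r_EUR = 0.0765 − 0.035156 = 0.041344
r_EUR = 4.13%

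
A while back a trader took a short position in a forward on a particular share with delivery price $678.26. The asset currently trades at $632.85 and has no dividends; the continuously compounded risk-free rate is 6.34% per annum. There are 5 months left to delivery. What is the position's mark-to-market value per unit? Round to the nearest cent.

Current fair forward for the remaining 5 months: F = S·e^(r·T), r = 0.0634
F = 632.85 · e^(0.0634 × 5/12) = 632.85 × 1.026769 = 649.7908
Value of long forward = (F − K)·e^(−rT) = (649.7908 − 678.26) · e^(−0.0634·5/12)
= -28.4692 × 0.973929 = -27.73
Short position value = −(long value) = $27.73

$27.73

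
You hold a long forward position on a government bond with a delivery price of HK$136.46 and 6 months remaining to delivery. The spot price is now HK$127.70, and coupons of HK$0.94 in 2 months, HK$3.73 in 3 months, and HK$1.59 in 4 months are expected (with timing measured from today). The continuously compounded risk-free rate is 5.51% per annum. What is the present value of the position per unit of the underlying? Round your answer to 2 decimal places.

PV(remaining coupons) I = 0.94·e^(−0.0551·2/12) + 3.73·e^(−0.0551·3/12) + 1.59·e^(−0.0551·4/12) = 6.1714
Current forward F = (S − I)·e^(rT) = (127.70 − 6.1714)·e^(0.0551·6/12) = 121.5286 × 1.027933 = 124.9233
Value (long) = (F − K)·e^(−rT) = (124.9233 − 136.46) × 0.972826 = -11.2232
Value = -HK$11.22

-HK$11.22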